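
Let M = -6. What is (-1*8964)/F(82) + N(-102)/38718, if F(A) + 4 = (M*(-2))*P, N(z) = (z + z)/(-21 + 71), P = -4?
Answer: 361529104/2097225 ≈ 172.38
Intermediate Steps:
N(z) = z/25 (N(z) = (2*z)/50 = (2*z)*(1/50) = z/25)
F(A) = -52 (F(A) = -4 - 6*(-2)*(-4) = -4 + 12*(-4) = -4 - 48 = -52)
(-1*8964)/F(82) + N(-102)/38718 = -1*8964/(-52) + ((1/25)*(-102))/38718 = -8964*(-1/52) - 102/25*1/38718 = 2241/13 - 17/161325 = 361529104/2097225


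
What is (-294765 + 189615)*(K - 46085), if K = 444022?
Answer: -41843075550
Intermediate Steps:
(-294765 + 189615)*(K - 46085) = (-294765 + 189615)*(444022 - 46085) = -105150*397937 = -41843075550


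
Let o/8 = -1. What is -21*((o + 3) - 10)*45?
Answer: 14175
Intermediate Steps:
o = -8 (o = 8*(-1) = -8)
-21*((o + 3) - 10)*45 = -21*((-8 + 3) - 10)*45 = -21*(-5 - 10)*45 = -21*(-15)*45 = 315*45 = 14175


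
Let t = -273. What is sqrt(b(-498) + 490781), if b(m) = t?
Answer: 2*sqrt(122627) ≈ 700.36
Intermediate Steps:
b(m) = -273
sqrt(b(-498) + 490781) = sqrt(-273 + 490781) = sqrt(490508) = 2*sqrt(122627)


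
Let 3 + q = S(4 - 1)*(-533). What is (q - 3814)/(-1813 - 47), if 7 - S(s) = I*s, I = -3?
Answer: 823/124 ≈ 6.6371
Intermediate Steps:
S(s) = 7 + 3*s (S(s) = 7 - (-3)*s = 7 + 3*s)
q = -8531 (q = -3 + (7 + 3*(4 - 1))*(-533) = -3 + (7 + 3*3)*(-533) = -3 + (7 + 9)*(-533) = -3 + 16*(-533) = -3 - 8528 = -8531)
(q - 3814)/(-1813 - 47) = (-8531 - 3814)/(-1813 - 47) = -12345/(-1860) = -12345*(-1/1860) = 823/124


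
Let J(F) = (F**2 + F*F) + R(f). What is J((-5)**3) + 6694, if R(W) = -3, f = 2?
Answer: 37941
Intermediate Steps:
J(F) = -3 + 2*F**2 (J(F) = (F**2 + F*F) - 3 = (F**2 + F**2) - 3 = 2*F**2 - 3 = -3 + 2*F**2)
J((-5)**3) + 6694 = (-3 + 2*((-5)**3)**2) + 6694 = (-3 + 2*(-125)**2) + 6694 = (-3 + 2*15625) + 6694 = (-3 + 31250) + 6694 = 31247 + 6694 = 37941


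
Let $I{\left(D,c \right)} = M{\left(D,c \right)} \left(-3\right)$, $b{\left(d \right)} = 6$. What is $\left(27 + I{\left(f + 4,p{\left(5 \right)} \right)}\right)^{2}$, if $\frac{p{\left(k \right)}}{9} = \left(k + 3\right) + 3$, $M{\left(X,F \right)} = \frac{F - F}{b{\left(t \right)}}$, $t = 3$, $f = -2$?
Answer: $729$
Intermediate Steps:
$M{\left(X,F \right)} = 0$ ($M{\left(X,F \right)} = \frac{F - F}{6} = 0 \cdot \frac{1}{6} = 0$)
$p{\left(k \right)} = 54 + 9 k$ ($p{\left(k \right)} = 9 \left(\left(k + 3\right) + 3\right) = 9 \left(\left(3 + k\right) + 3\right) = 9 \left(6 + k\right) = 54 + 9 k$)
$I{\left(D,c \right)} = 0$ ($I{\left(D,c \right)} = 0 \left(-3\right) = 0$)
$\left(27 + I{\left(f + 4,p{\left(5 \right)} \right)}\right)^{2} = \left(27 + 0\right)^{2} = 27^{2} = 729$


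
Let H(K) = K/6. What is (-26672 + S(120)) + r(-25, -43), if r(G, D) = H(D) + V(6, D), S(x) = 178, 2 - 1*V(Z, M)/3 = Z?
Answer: -159079/6 ≈ -26513.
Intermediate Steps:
H(K) = K/6 (H(K) = K*(1/6) = K/6)
V(Z, M) = 6 - 3*Z
r(G, D) = -12 + D/6 (r(G, D) = D/6 + (6 - 3*6) = D/6 + (6 - 18) = D/6 - 12 = -12 + D/6)
(-26672 + S(120)) + r(-25, -43) = (-26672 + 178) + (-12 + (1/6)*(-43)) = -26494 + (-12 - 43/6) = -26494 - 115/6 = -159079/6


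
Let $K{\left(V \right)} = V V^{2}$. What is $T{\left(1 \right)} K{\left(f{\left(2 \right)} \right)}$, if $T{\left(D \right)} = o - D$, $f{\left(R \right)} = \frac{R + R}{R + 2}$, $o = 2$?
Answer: $1$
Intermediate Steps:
$f{\left(R \right)} = \frac{2 R}{2 + R}$
$T{\left(D \right)} = 2 - D$
$K{\left(V \right)} = V^{3}$
$T{\left(1 \right)} K{\left(f{\left(2 \right)} \right)} = \left(2 - 1\right) \left(2 \cdot 2 \frac{1}{2 + 2}\right)^{3} = \left(2 - 1\right) \left(2 \cdot 2 \cdot \frac{1}{4}\right)^{3} = 1 \left(2 \cdot 2 \cdot \frac{1}{4}\right)^{3} = 1 \cdot 1^{3} = 1 \cdot 1 = 1$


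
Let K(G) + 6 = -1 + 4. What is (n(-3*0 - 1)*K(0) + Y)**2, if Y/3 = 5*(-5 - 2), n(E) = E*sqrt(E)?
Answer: 11016 - 630*I ≈ 11016.0 - 630.0*I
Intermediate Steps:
K(G) = -3 (K(G) = -6 + (-1 + 4) = -6 + 3 = -3)
n(E) = E**(3/2)
Y = -105 (Y = 3*(5*(-5 - 2)) = 3*(5*(-7)) = 3*(-35) = -105)
(n(-3*0 - 1)*K(0) + Y)**2 = ((-3*0 - 1)**(3/2)*(-3) - 105)**2 = ((0 - 1)**(3/2)*(-3) - 105)**2 = ((-1)**(3/2)*(-3) - 105)**2 = (-I*(-3) - 105)**2 = (3*I - 105)**2 = (-105 + 3*I)**2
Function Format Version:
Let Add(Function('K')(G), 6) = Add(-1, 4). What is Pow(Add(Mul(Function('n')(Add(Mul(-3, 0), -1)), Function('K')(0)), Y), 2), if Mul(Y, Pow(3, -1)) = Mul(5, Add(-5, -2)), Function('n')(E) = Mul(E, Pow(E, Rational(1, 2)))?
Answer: Add(11016, Mul(-630, I)) ≈ Add(11016., Mul(-630.00, I))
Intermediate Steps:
Function('K')(G) = -3 (Function('K')(G) = Add(-6, Add(-1, 4)) = Add(-6, 3) = -3)
Function('n')(E) = Pow(E, Rational(3, 2))
Y = -105 (Y = Mul(3, Mul(5, Add(-5, -2))) = Mul(3, Mul(5, -7)) = Mul(3, -35) = -105)
Pow(Add(Mul(Function('n')(Add(Mul(-3, 0), -1)), Function('K')(0)), Y), 2) = Pow(Add(Mul(Pow(Add(Mul(-3, 0), -1), Rational(3, 2)), -3), -105), 2) = Pow(Add(Mul(Pow(Add(0, -1), Rational(3, 2)), -3), -105), 2) = Pow(Add(Mul(Pow(-1, Rational(3, 2)), -3), -105), 2) = Pow(Add(Mul(Mul(-1, I), -3), -105), 2) = Pow(Add(Mul(3, I), -105), 2) = Pow(Add(-105, Mul(3, I)), 2)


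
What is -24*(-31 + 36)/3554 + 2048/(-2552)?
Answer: -474052/566863 ≈ -0.83627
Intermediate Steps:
-24*(-31 + 36)/3554 + 2048/(-2552) = -24*5*(1/3554) + 2048*(-1/2552) = -120*1/3554 - 256/319 = -60/1777 - 256/319 = -474052/566863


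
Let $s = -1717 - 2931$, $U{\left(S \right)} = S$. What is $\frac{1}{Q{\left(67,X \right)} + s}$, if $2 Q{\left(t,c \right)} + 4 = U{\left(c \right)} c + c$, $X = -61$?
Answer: $- \frac{1}{2820} \approx -0.00035461$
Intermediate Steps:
$Q{\left(t,c \right)} = -2 + \frac{c}{2} + \frac{c^{2}}{2}$ ($Q{\left(t,c \right)} = -2 + \frac{c c + c}{2} = -2 + \frac{c^{2} + c}{2} = -2 + \frac{c + c^{2}}{2} = -2 + \left(\frac{c}{2} + \frac{c^{2}}{2}\right) = -2 + \frac{c}{2} + \frac{c^{2}}{2}$)
$s = -4648$ ($s = -1717 - 2931 = -4648$)
$\frac{1}{Q{\left(67,X \right)} + s} = \frac{1}{\left(-2 + \frac{1}{2} \left(-61\right) + \frac{\left(-61\right)^{2}}{2}\right) - 4648} = \frac{1}{\left(-2 - \frac{61}{2} + \frac{1}{2} \cdot 3721\right) - 4648} = \frac{1}{\left(-2 - \frac{61}{2} + \frac{3721}{2}\right) - 4648} = \frac{1}{1828 - 4648} = \frac{1}{-2820} = - \frac{1}{2820}$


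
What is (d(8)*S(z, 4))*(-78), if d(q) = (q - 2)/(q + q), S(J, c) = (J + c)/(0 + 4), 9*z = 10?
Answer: -299/8 ≈ -37.375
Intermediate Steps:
z = 10/9 (z = (⅑)*10 = 10/9 ≈ 1.1111)
S(J, c) = J/4 + c/4 (S(J, c) = (J + c)/4 = (J + c)*(¼) = J/4 + c/4)
d(q) = (-2 + q)/(2*q) (d(q) = (-2 + q)/((2*q)) = (-2 + q)*(1/(2*q)) = (-2 + q)/(2*q))
(d(8)*S(z, 4))*(-78) = (((½)*(-2 + 8)/8)*((¼)*(10/9) + (¼)*4))*(-78) = (((½)*(⅛)*6)*(5/18 + 1))*(-78) = ((3/8)*(23/18))*(-78) = (23/48)*(-78) = -299/8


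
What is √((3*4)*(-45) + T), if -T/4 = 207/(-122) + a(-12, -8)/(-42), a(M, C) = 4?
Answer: I*√874356798/1281 ≈ 23.083*I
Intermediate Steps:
T = 9182/1281 (T = -4*(207/(-122) + 4/(-42)) = -4*(207*(-1/122) + 4*(-1/42)) = -4*(-207/122 - 2/21) = -4*(-4591/2562) = 9182/1281 ≈ 7.1678)
√((3*4)*(-45) + T) = √((3*4)*(-45) + 9182/1281) = √(12*(-45) + 9182/1281) = √(-540 + 9182/1281) = √(-682558/1281) = I*√874356798/1281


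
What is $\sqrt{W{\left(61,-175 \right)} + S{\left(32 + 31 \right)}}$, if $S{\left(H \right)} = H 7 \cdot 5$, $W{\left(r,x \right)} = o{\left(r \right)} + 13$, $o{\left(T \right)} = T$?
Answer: $\sqrt{2279} \approx 47.739$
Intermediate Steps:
$W{\left(r,x \right)} = 13 + r$ ($W{\left(r,x \right)} = r + 13 = 13 + r$)
$S{\left(H \right)} = 35 H$ ($S{\left(H \right)} = 7 H 5 = 35 H$)
$\sqrt{W{\left(61,-175 \right)} + S{\left(32 + 31 \right)}} = \sqrt{\left(13 + 61\right) + 35 \left(32 + 31\right)} = \sqrt{74 + 35 \cdot 63} = \sqrt{74 + 2205} = \sqrt{2279}$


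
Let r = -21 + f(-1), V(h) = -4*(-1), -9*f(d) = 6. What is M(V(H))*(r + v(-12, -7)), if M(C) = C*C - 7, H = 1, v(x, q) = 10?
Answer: -105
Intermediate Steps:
f(d) = -2/3 (f(d) = -1/9*6 = -2/3)
V(h) = 4
M(C) = -7 + C**2 (M(C) = C**2 - 7 = -7 + C**2)
r = -65/3 (r = -21 - 2/3 = -65/3 ≈ -21.667)
M(V(H))*(r + v(-12, -7)) = (-7 + 4**2)*(-65/3 + 10) = (-7 + 16)*(-35/3) = 9*(-35/3) = -105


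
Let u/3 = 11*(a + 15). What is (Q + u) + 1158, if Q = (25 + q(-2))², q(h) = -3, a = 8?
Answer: 2401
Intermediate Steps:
Q = 484 (Q = (25 - 3)² = 22² = 484)
u = 759 (u = 3*(11*(8 + 15)) = 3*(11*23) = 3*253 = 759)
(Q + u) + 1158 = (484 + 759) + 1158 = 1243 + 1158 = 2401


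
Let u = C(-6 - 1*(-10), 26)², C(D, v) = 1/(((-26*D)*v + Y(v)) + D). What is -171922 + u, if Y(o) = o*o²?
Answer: -38045543632671/221295376 ≈ -1.7192e+5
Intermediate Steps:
Y(o) = o³
C(D, v) = 1/(D + v³ - 26*D*v) (C(D, v) = 1/(((-26*D)*v + v³) + D) = 1/((-26*D*v + v³) + D) = 1/((v³ - 26*D*v) + D) = 1/(D + v³ - 26*D*v))
u = 1/221295376 (u = (1/((-6 - 1*(-10)) + 26³ - 26*(-6 - 1*(-10))*26))² = (1/((-6 + 10) + 17576 - 26*(-6 + 10)*26))² = (1/(4 + 17576 - 26*4*26))² = (1/(4 + 17576 - 2704))² = (1/14876)² = 1/221295376 ≈ 4.5188e-9)
-171922 + u = -171922 + 1/221295376 = -38045543632671/221295376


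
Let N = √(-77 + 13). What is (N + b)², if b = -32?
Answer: 960 - 512*I ≈ 960.0 - 512.0*I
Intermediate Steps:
N = 8*I (N = √(-64) = 8*I ≈ 8.0*I)
(N + b)² = (8*I - 32)² = (-32 + 8*I)²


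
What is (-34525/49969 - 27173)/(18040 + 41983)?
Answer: -1357842162/2999289287 ≈ -0.45272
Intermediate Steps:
(-34525/49969 - 27173)/(18040 + 41983) = (-34525*1/49969 - 27173)/60023 = (-34525/49969 - 27173)*(1/60023) = -1357842162/49969*1/60023 = -1357842162/2999289287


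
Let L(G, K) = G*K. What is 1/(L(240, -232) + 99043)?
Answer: 1/43363 ≈ 2.3061e-5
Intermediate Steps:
1/(L(240, -232) + 99043) = 1/(240*(-232) + 99043) = 1/(-55680 + 99043) = 1/43363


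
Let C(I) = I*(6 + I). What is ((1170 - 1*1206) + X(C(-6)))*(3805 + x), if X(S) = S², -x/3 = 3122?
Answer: 200196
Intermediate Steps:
x = -9366 (x = -3*3122 = -9366)
((1170 - 1*1206) + X(C(-6)))*(3805 + x) = ((1170 - 1*1206) + (-6*(6 - 6))²)*(3805 - 9366) = ((1170 - 1206) + (-6*0)²)*(-5561) = (-36 + 0²)*(-5561) = (-36 + 0)*(-5561) = -36*(-5561) = 200196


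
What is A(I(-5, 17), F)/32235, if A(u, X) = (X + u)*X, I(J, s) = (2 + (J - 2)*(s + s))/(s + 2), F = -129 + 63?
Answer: 6556/40831 ≈ 0.16056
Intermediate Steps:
F = -66
I(J, s) = (2 + 2*s*(-2 + J))/(2 + s) (I(J, s) = (2 + (-2 + J)*(2*s))/(2 + s) = (2 + 2*s*(-2 + J))/(2 + s))
A(u, X) = X*(X + u)
A(I(-5, 17), F)/32235 = -66*(-66 + 2*(1 - 2*17 - 5*17)/(2 + 17))/32235 = -66*(-66 + 2*(1 - 34 - 85)/19)*(1/32235) = -66*(-66 + 2*(1/19)*(-118))*(1/32235) = -66*(-66 - 236/19)*(1/32235) = -66*(-1490/19)*(1/32235) = (98340/19)*(1/32235) = 6556/40831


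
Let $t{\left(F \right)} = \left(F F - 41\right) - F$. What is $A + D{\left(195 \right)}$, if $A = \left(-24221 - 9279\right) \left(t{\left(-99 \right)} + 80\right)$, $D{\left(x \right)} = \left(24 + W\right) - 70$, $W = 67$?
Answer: $-332956479$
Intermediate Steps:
$t{\left(F \right)} = -41 + F^{2} - F$ ($t{\left(F \right)} = \left(F^{2} - 41\right) - F = \left(-41 + F^{2}\right) - F = -41 + F^{2} - F$)
$D{\left(x \right)} = 21$ ($D{\left(x \right)} = \left(24 + 67\right) - 70 = 91 - 70 = 21$)
$A = -332956500$ ($A = \left(-24221 - 9279\right) \left(\left(-41 + \left(-99\right)^{2} - -99\right) + 80\right) = - 33500 \left(\left(-41 + 9801 + 99\right) + 80\right) = - 33500 \left(9859 + 80\right) = \left(-33500\right) 9939 = -332956500$)
$A + D{\left(195 \right)} = -332956500 + 21 = -332956479$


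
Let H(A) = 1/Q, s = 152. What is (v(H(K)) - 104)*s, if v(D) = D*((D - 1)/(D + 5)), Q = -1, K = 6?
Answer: -15732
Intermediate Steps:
H(A) = -1 (H(A) = 1/(-1) = -1)
v(D) = D*(-1 + D)/(5 + D) (v(D) = D*((-1 + D)/(5 + D)) = D*(-1 + D)/(5 + D))
(v(H(K)) - 104)*s = (-(-1 - 1)/(5 - 1) - 104)*152 = (-1*(-2)/4 - 104)*152 = (-1*¼*(-2) - 104)*152 = (½ - 104)*152 = -207/2*152 = -15732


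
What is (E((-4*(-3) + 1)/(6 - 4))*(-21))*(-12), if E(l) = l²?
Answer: 10647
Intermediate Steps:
(E((-4*(-3) + 1)/(6 - 4))*(-21))*(-12) = (((-4*(-3) + 1)/(6 - 4))²*(-21))*(-12) = (((12 + 1)/2)²*(-21))*(-12) = ((13*(½))²*(-21))*(-12) = ((13/2)²*(-21))*(-12) = ((169/4)*(-21))*(-12) = -3549/4*(-12) = 10647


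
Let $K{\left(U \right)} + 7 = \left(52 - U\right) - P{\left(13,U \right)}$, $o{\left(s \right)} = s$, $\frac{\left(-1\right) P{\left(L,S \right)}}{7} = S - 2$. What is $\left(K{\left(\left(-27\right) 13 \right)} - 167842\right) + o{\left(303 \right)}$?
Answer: $-169614$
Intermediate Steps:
$P{\left(L,S \right)} = 14 - 7 S$ ($P{\left(L,S \right)} = - 7 \left(S - 2\right) = - 7 \left(-2 + S\right) = 14 - 7 S$)
$K{\left(U \right)} = 31 + 6 U$ ($K{\left(U \right)} = -7 - \left(-38 - 6 U\right) = -7 + \left(\left(52 - U\right) + \left(-14 + 7 U\right)\right) = -7 + \left(38 + 6 U\right) = 31 + 6 U$)
$\left(K{\left(\left(-27\right) 13 \right)} - 167842\right) + o{\left(303 \right)} = \left(\left(31 + 6 \left(\left(-27\right) 13\right)\right) - 167842\right) + 303 = \left(\left(31 + 6 \left(-351\right)\right) - 167842\right) + 303 = \left(\left(31 - 2106\right) - 167842\right) + 303 = \left(-2075 - 167842\right) + 303 = -169917 + 303 = -169614$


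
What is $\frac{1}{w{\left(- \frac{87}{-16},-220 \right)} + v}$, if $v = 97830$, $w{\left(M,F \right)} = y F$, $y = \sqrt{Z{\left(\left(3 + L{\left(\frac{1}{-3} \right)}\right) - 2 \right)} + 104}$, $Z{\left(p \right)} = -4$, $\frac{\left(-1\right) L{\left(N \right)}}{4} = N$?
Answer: $\frac{1}{95630} \approx 1.0457 \cdot 10^{-5}$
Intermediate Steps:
$L{\left(N \right)} = - 4 N$
$y = 10$ ($y = \sqrt{-4 + 104} = \sqrt{100} = 10$)
$w{\left(M,F \right)} = 10 F$
$\frac{1}{w{\left(- \frac{87}{-16},-220 \right)} + v} = \frac{1}{10 \left(-220\right) + 97830} = \frac{1}{-2200 + 97830} = \frac{1}{95630}$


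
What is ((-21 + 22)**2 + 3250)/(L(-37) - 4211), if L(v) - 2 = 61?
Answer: -3251/4148 ≈ -0.78375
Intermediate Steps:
L(v) = 63 (L(v) = 2 + 61 = 63)
((-21 + 22)**2 + 3250)/(L(-37) - 4211) = ((-21 + 22)**2 + 3250)/(63 - 4211) = (1**2 + 3250)/(-4148) = (1 + 3250)*(-1/4148) = 3251*(-1/4148) = -3251/4148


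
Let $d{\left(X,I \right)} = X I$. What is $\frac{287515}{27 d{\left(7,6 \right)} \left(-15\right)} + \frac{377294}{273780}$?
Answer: $- \frac{22314224}{1437345} \approx -15.525$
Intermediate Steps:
$d{\left(X,I \right)} = I X$
$\frac{287515}{27 d{\left(7,6 \right)} \left(-15\right)} + \frac{377294}{273780} = \frac{287515}{27 \cdot 6 \cdot 7 \left(-15\right)} + \frac{377294}{273780} = \frac{287515}{27 \cdot 42 \left(-15\right)} + 377294 \cdot \frac{1}{273780} = \frac{287515}{1134 \left(-15\right)} + \frac{188647}{136890} = \frac{287515}{-17010} + \frac{188647}{136890} = 287515 \left(- \frac{1}{17010}\right) + \frac{188647}{136890} = - \frac{57503}{3402} + \frac{188647}{136890} = - \frac{22314224}{1437345}$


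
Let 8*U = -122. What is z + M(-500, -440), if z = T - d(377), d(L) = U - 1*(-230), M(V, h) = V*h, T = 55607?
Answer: 1101569/4 ≈ 2.7539e+5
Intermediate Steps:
U = -61/4 (U = (1/8)*(-122) = -61/4 ≈ -15.250)
d(L) = 859/4 (d(L) = -61/4 - 1*(-230) = -61/4 + 230 = 859/4)
z = 221569/4 (z = 55607 - 1*859/4 = 55607 - 859/4 = 221569/4 ≈ 55392.)
z + M(-500, -440) = 221569/4 - 500*(-440) = 221569/4 + 220000 = 1101569/4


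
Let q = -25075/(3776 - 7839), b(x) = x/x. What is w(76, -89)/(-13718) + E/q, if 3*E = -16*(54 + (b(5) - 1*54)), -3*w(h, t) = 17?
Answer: -17477519/20234050 ≈ -0.86377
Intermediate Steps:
w(h, t) = -17/3 (w(h, t) = -⅓*17 = -17/3)
b(x) = 1
E = -16/3 (E = (-16*(54 + (1 - 1*54)))/3 = (-16*(54 + (1 - 54)))/3 = (-16*(54 - 53))/3 = (-16*1)/3 = (⅓)*(-16) = -16/3 ≈ -5.3333)
q = 1475/239 (q = -25075/(-4063) = -25075*(-1/4063) = 1475/239 ≈ 6.1715)
w(76, -89)/(-13718) + E/q = -17/3/(-13718) - 16/(3*1475/239) = -17/3*(-1/13718) - 16/3*239/1475 = 17/41154 - 3824/4425 = -17477519/20234050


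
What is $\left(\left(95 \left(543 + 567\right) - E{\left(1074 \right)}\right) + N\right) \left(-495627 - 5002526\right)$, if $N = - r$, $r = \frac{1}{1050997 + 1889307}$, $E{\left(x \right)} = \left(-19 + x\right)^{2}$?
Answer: $\frac{16288700536050726553}{2940304} \approx 5.5398 \cdot 10^{12}$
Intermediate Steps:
$r = \frac{1}{2940304} \approx 3.401 \cdot 10^{-7}$
$N = - \frac{1}{2940304}$ ($N = \left(-1\right) \frac{1}{2940304} = - \frac{1}{2940304} \approx -3.401 \cdot 10^{-7}$)
$\left(\left(95 \left(543 + 567\right) - E{\left(1074 \right)}\right) + N\right) \left(-495627 - 5002526\right) = \left(\left(95 \left(543 + 567\right) - \left(-19 + 1074\right)^{2}\right) - \frac{1}{2940304}\right) \left(-495627 - 5002526\right) = \left(\left(95 \cdot 1110 - 1055^{2}\right) - \frac{1}{2940304}\right) \left(-5498153\right) = \left(\left(105450 - 1113025\right) - \frac{1}{2940304}\right) \left(-5498153\right) = \left(-1007575 - \frac{1}{2940304}\right) \left(-5498153\right) = \left(- \frac{2962576802801}{2940304}\right) \left(-5498153\right) = \frac{16288700536050726553}{2940304}$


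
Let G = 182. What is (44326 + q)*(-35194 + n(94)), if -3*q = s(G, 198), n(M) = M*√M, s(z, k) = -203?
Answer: -4687172114/3 + 12519014*√94/3 ≈ -1.5219e+9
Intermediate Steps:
n(M) = M^(3/2)
q = 203/3 (q = -⅓*(-203) = 203/3 ≈ 67.667)
(44326 + q)*(-35194 + n(94)) = (44326 + 203/3)*(-35194 + 94^(3/2)) = 133181*(-35194 + 94*√94)/3 = -4687172114/3 + 12519014*√94/3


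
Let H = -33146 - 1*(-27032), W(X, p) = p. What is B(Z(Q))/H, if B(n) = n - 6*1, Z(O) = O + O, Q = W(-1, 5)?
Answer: -2/3057 ≈ -0.00065424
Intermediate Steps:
Q = 5
Z(O) = 2*O
B(n) = -6 + n (B(n) = n - 6 = -6 + n)
H = -6114 (H = -33146 + 27032 = -6114)
B(Z(Q))/H = (-6 + 2*5)/(-6114) = (-6 + 10)*(-1/6114) = 4*(-1/6114) = -2/3057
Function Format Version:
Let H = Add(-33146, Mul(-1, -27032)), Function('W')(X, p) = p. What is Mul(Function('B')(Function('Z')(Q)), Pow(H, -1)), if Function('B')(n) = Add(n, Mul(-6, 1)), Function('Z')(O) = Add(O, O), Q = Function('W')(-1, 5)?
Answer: Rational(-2, 3057) ≈ -0.00065424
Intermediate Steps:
Q = 5
Function('Z')(O) = Mul(2, O)
Function('B')(n) = Add(-6, n) (Function('B')(n) = Add(n, -6) = Add(-6, n))
H = -6114 (H = Add(-33146, 27032) = -6114)
Mul(Function('B')(Function('Z')(Q)), Pow(H, -1)) = Mul(Add(-6, Mul(2, 5)), Pow(-6114, -1)) = Mul(Add(-6, 10), Rational(-1, 6114)) = Mul(4, Rational(-1, 6114)) = Rational(-2, 3057)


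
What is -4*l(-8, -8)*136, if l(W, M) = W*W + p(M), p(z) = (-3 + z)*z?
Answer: -82688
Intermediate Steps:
p(z) = z*(-3 + z)
l(W, M) = W² + M*(-3 + M) (l(W, M) = W*W + M*(-3 + M) = W² + M*(-3 + M))
-4*l(-8, -8)*136 = -4*((-8)² - 8*(-3 - 8))*136 = -4*(64 - 8*(-11))*136 = -4*(64 + 88)*136 = -4*152*136 = -608*136 = -82688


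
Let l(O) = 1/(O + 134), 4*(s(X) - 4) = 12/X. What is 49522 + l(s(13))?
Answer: 88991047/1797 ≈ 49522.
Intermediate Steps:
s(X) = 4 + 3/X (s(X) = 4 + (12/X)/4 = 4 + 3/X)
l(O) = 1/(134 + O)
49522 + l(s(13)) = 49522 + 1/(134 + (4 + 3/13)) = 49522 + 1/(134 + 55/13) = 49522 + 1/(1797/13) = 49522 + 13/1797 = 88991047/1797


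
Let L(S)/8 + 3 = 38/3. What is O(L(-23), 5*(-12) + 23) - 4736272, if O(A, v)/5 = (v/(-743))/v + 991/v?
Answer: -130208535302/27491 ≈ -4.7364e+6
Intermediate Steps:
L(S) = 232/3 (L(S) = -24 + 8*(38/3) = -24 + 304/3 = 232/3)
O(A, v) = -5/743 + 4955/v (O(A, v) = 5*((v/(-743))/v + 991/v) = 5*((v*(-1/743))/v + 991/v) = 5*((-v/743)/v + 991/v) = 5*(-1/743 + 991/v) = -5/743 + 4955/v)
O(L(-23), 5*(-12) + 23) - 4736272 = (-5/743 + 4955/(5*(-12) + 23)) - 4736272 = (-5/743 + 4955/(-60 + 23)) - 4736272 = (-5/743 + 4955/(-37)) - 4736272 = (-5/743 + 4955*(-1/37)) - 4736272 = (-5/743 - 4955/37) - 4736272 = -3681750/27491 - 4736272 = -130208535302/27491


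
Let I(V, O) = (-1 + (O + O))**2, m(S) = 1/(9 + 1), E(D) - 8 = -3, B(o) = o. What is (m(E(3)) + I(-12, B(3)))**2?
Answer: 63001/100 ≈ 630.01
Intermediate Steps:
E(D) = 5 (E(D) = 8 - 3 = 5)
m(S) = 1/10
I(V, O) = (-1 + 2*O)**2
(m(E(3)) + I(-12, B(3)))**2 = (1/10 + (-1 + 2*3)**2)**2 = (1/10 + (-1 + 6)**2)**2 = (1/10 + 5**2)**2 = (1/10 + 25)**2 = (251/10)**2 = 63001/100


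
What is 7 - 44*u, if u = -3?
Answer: 139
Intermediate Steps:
7 - 44*u = 7 - 44*(-3) = 7 + 132 = 139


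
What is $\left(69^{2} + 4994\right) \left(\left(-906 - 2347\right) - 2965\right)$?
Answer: $-60656590$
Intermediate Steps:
$\left(69^{2} + 4994\right) \left(\left(-906 - 2347\right) - 2965\right) = \left(4761 + 4994\right) \left(\left(-906 - 2347\right) - 2965\right) = 9755 \left(-3253 - 2965\right) = 9755 \left(-6218\right) = -60656590$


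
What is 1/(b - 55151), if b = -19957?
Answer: -1/75108 ≈ -1.3314e-5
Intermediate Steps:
1/(b - 55151) = 1/(-19957 - 55151) = 1/(-75108) = -1/75108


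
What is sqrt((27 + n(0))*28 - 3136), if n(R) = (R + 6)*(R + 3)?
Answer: 2*I*sqrt(469) ≈ 43.313*I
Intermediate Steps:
n(R) = (3 + R)*(6 + R) (n(R) = (6 + R)*(3 + R) = (3 + R)*(6 + R))
sqrt((27 + n(0))*28 - 3136) = sqrt((27 + (18 + 0**2 + 9*0))*28 - 3136) = sqrt((27 + (18 + 0 + 0))*28 - 3136) = sqrt((27 + 18)*28 - 3136) = sqrt(45*28 - 3136) = sqrt(1260 - 3136) = sqrt(-1876) = 2*I*sqrt(469)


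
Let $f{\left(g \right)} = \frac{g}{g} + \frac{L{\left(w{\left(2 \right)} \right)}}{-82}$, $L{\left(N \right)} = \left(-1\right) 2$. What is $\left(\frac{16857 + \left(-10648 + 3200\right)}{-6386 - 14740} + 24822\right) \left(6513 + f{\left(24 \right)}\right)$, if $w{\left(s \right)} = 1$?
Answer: $\frac{46682944011075}{288722} \approx 1.6169 \cdot 10^{8}$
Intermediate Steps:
$L{\left(N \right)} = -2$
$f{\left(g \right)} = \frac{42}{41}$ ($f{\left(g \right)} = \frac{g}{g} - \frac{2}{-82} = 1 - - \frac{1}{41} = 1 + \frac{1}{41} = \frac{42}{41}$)
$\left(\frac{16857 + \left(-10648 + 3200\right)}{-6386 - 14740} + 24822\right) \left(6513 + f{\left(24 \right)}\right) = \left(\frac{16857 + \left(-10648 + 3200\right)}{-6386 - 14740} + 24822\right) \left(6513 + \frac{42}{41}\right) = \left(\frac{16857 - 7448}{-21126} + 24822\right) \frac{267075}{41} = \left(9409 \left(- \frac{1}{21126}\right) + 24822\right) \frac{267075}{41} = \left(- \frac{9409}{21126} + 24822\right) \frac{267075}{41} = \frac{524380163}{21126} \cdot \frac{267075}{41} = \frac{46682944011075}{288722}$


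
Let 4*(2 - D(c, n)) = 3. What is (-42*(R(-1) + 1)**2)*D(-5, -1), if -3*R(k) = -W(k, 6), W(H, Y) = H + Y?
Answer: -1120/3 ≈ -373.33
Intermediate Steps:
R(k) = 2 + k/3 (R(k) = -(-1)*(k + 6)/3 = -(-1)*(6 + k)/3 = -(-6 - k)/3 = 2 + k/3)
D(c, n) = 5/4 (D(c, n) = 2 - 1/4*3 = 2 - 3/4 = 5/4)
(-42*(R(-1) + 1)**2)*D(-5, -1) = -42*((2 + (1/3)*(-1)) + 1)**2*(5/4) = -42*((2 - 1/3) + 1)**2*(5/4) = -42*(5/3 + 1)**2*(5/4) = -42*(8/3)**2*(5/4) = -42*64/9*(5/4) = -896/3*5/4 = -1120/3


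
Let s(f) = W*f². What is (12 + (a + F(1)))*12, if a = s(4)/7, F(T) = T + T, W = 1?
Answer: 1368/7 ≈ 195.43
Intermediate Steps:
F(T) = 2*T
s(f) = f² (s(f) = 1*f² = f²)
a = 16/7 (a = 4²/7 = 16*(⅐) = 16/7 ≈ 2.2857)
(12 + (a + F(1)))*12 = (12 + (16/7 + 2*1))*12 = (12 + (16/7 + 2))*12 = (12 + 30/7)*12 = (114/7)*12 = 1368/7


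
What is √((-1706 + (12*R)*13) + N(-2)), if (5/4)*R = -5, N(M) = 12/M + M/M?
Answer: I*√2335 ≈ 48.322*I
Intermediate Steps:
N(M) = 1 + 12/M (N(M) = 12/M + 1 = 1 + 12/M)
R = -4 (R = (⅘)*(-5) = -4)
√((-1706 + (12*R)*13) + N(-2)) = √((-1706 + (12*(-4))*13) + (12 - 2)/(-2)) = √((-1706 - 48*13) - ½*10) = √((-1706 - 624) - 5) = √(-2330 - 5) = √(-2335) = I*√2335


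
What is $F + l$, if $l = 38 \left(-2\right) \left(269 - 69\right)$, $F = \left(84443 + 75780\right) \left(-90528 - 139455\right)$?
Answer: $-36848581409$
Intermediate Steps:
$F = -36848566209$ ($F = 160223 \left(-229983\right) = -36848566209$)
$l = -15200$ ($l = \left(-76\right) 200 = -15200$)
$F + l = -36848566209 - 15200 = -36848581409$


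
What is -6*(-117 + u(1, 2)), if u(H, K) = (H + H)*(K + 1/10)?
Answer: 3384/5 ≈ 676.80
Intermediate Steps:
u(H, K) = 2*H*(⅒ + K) (u(H, K) = (2*H)*(K + 1*(⅒)) = (2*H)*(K + ⅒) = (2*H)*(⅒ + K) = 2*H*(⅒ + K))
-6*(-117 + u(1, 2)) = -6*(-117 + (⅕)*1*(1 + 10*2)) = -6*(-117 + (⅕)*1*(1 + 20)) = -6*(-117 + (⅕)*1*21) = -6*(-117 + 21/5) = -6*(-564/5) = 3384/5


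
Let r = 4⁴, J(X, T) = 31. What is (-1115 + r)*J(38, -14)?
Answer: -26629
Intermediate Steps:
r = 256
(-1115 + r)*J(38, -14) = (-1115 + 256)*31 = -859*31 = -26629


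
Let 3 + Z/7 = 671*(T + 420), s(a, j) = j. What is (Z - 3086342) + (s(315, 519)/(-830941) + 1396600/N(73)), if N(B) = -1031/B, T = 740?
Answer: 1938944374649958/856700171 ≈ 2.2633e+6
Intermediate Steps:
Z = 5448499 (Z = -21 + 7*(671*(740 + 420)) = -21 + 7*(671*1160) = -21 + 7*778360 = -21 + 5448520 = 5448499)
(Z - 3086342) + (s(315, 519)/(-830941) + 1396600/N(73)) = (5448499 - 3086342) + (519/(-830941) + 1396600/((-1031/73))) = 2362157 + (519*(-1/830941) + 1396600/((-1031*1/73))) = 2362157 + (-519/830941 + 1396600/(-1031/73)) = 2362157 + (-519/830941 + 1396600*(-73/1031)) = 2362157 + (-519/830941 - 101951800/1031) = 2362157 - 84715931178889/856700171 = 1938944374649958/856700171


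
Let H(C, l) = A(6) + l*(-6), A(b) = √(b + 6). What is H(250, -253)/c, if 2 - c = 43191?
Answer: -1518/43189 - 2*√3/43189 ≈ -0.035228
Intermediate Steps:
A(b) = √(6 + b)
c = -43189 (c = 2 - 1*43191 = 2 - 43191 = -43189)
H(C, l) = -6*l + 2*√3 (H(C, l) = √(6 + 6) + l*(-6) = √12 - 6*l = 2*√3 - 6*l = -6*l + 2*√3)
H(250, -253)/c = (-6*(-253) + 2*√3)/(-43189) = (1518 + 2*√3)*(-1/43189) = -1518/43189 - 2*√3/43189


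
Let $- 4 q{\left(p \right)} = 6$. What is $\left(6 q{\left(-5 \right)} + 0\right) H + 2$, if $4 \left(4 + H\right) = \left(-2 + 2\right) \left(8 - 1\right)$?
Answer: $38$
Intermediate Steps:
$H = -4$ ($H = -4 + \frac{\left(-2 + 2\right) \left(8 - 1\right)}{4} = -4 + \frac{0 \cdot 7}{4} = -4 + \frac{1}{4} \cdot 0 = -4 + 0 = -4$)
$q{\left(p \right)} = - \frac{3}{2}$ ($q{\left(p \right)} = \left(- \frac{1}{4}\right) 6 = - \frac{3}{2}$)
$\left(6 q{\left(-5 \right)} + 0\right) H + 2 = \left(6 \left(- \frac{3}{2}\right) + 0\right) \left(-4\right) + 2 = \left(-9 + 0\right) \left(-4\right) + 2 = \left(-9\right) \left(-4\right) + 2 = 36 + 2 = 38$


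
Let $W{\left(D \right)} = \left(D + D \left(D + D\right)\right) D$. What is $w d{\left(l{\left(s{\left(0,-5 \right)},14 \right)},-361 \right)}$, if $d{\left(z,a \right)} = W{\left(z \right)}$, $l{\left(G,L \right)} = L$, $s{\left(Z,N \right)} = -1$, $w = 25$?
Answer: $142100$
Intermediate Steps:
$W{\left(D \right)} = D \left(D + 2 D^{2}\right)$ ($W{\left(D \right)} = \left(D + D 2 D\right) D = \left(D + 2 D^{2}\right) D = D \left(D + 2 D^{2}\right)$)
$d{\left(z,a \right)} = z^{2} \left(1 + 2 z\right)$
$w d{\left(l{\left(s{\left(0,-5 \right)},14 \right)},-361 \right)} = 25 \cdot 14^{2} \left(1 + 2 \cdot 14\right) = 25 \cdot 196 \left(1 + 28\right) = 25 \cdot 196 \cdot 29 = 25 \cdot 5684 = 142100$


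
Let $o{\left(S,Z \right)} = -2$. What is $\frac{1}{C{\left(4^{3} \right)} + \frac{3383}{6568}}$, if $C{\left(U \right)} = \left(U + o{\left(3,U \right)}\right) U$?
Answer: $\frac{6568}{26065207} \approx 0.00025198$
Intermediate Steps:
$C{\left(U \right)} = U \left(-2 + U\right)$ ($C{\left(U \right)} = \left(U - 2\right) U = \left(-2 + U\right) U = U \left(-2 + U\right)$)
$\frac{1}{C{\left(4^{3} \right)} + \frac{3383}{6568}} = \frac{1}{4^{3} \left(-2 + 4^{3}\right) + \frac{3383}{6568}} = \frac{1}{64 \left(-2 + 64\right) + 3383 \cdot \frac{1}{6568}} = \frac{1}{64 \cdot 62 + \frac{3383}{6568}} = \frac{1}{3968 + \frac{3383}{6568}} = \frac{1}{\frac{26065207}{6568}} = \frac{6568}{26065207}$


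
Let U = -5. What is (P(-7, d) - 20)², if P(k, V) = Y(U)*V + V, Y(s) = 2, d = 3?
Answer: 121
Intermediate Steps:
P(k, V) = 3*V (P(k, V) = 2*V + V = 3*V)
(P(-7, d) - 20)² = (3*3 - 20)² = (9 - 20)² = (-11)² = 121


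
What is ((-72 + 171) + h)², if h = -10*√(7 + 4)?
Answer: 10901 - 1980*√11 ≈ 4334.1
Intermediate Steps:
h = -10*√11 ≈ -33.166
((-72 + 171) + h)² = ((-72 + 171) - 10*√11)² = (99 - 10*√11)²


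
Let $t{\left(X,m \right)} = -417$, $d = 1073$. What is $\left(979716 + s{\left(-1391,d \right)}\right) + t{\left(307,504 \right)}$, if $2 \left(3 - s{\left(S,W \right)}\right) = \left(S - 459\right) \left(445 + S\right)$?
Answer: $104252$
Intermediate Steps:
$s{\left(S,W \right)} = 3 - \frac{\left(-459 + S\right) \left(445 + S\right)}{2}$ ($s{\left(S,W \right)} = 3 - \frac{\left(S - 459\right) \left(445 + S\right)}{2} = 3 - \frac{\left(-459 + S\right) \left(445 + S\right)}{2}$)
$\left(979716 + s{\left(-1391,d \right)}\right) + t{\left(307,504 \right)} = \left(979716 + \left(\frac{204261}{2} + 7 \left(-1391\right) - \frac{\left(-1391\right)^{2}}{2}\right)\right) - 417 = \left(979716 - 875047\right) - 417 = 104669 - 417 = 104252$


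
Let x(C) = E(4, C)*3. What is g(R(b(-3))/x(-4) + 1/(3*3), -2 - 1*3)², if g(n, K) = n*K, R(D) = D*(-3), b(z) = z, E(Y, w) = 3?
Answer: 2500/81 ≈ 30.864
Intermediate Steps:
R(D) = -3*D
x(C) = 9 (x(C) = 3*3 = 9)
g(n, K) = K*n
g(R(b(-3))/x(-4) + 1/(3*3), -2 - 1*3)² = ((-2 - 1*3)*(-3*(-3)/9 + 1/(3*3)))² = ((-2 - 3)*(9*(⅑) + (⅓)*(⅓)))² = (-5*(1 + ⅑))² = (-5*10/9)² = (-50/9)² = 2500/81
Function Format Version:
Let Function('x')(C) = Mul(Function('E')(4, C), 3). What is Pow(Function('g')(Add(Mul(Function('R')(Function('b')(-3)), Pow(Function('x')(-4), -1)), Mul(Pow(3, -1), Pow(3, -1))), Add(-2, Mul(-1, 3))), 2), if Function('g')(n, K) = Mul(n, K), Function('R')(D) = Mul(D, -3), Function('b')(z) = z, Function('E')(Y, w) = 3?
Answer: Rational(2500, 81) ≈ 30.864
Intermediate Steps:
Function('R')(D) = Mul(-3, D)
Function('x')(C) = 9 (Function('x')(C) = Mul(3, 3) = 9)
Function('g')(n, K) = Mul(K, n)
Pow(Function('g')(Add(Mul(Function('R')(Function('b')(-3)), Pow(Function('x')(-4), -1)), Mul(Pow(3, -1), Pow(3, -1))), Add(-2, Mul(-1, 3))), 2) = Pow(Mul(Add(-2, Mul(-1, 3)), Add(Mul(Mul(-3, -3), Pow(9, -1)), Mul(Pow(3, -1), Pow(3, -1)))), 2) = Pow(Mul(Add(-2, -3), Add(Mul(9, Rational(1, 9)), Mul(Rational(1, 3), Rational(1, 3)))), 2) = Pow(Mul(-5, Add(1, Rational(1, 9))), 2) = Pow(Mul(-5, Rational(10, 9)), 2) = Pow(Rational(-50, 9), 2) = Rational(2500, 81)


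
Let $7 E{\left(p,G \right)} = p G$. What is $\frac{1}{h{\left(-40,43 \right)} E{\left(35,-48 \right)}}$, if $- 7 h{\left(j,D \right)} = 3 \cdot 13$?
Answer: $\frac{7}{9360} \approx 0.00074786$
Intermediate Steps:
$E{\left(p,G \right)} = \frac{G p}{7}$ ($E{\left(p,G \right)} = \frac{p G}{7} = \frac{G p}{7}$)
$h{\left(j,D \right)} = - \frac{39}{7}$ ($h{\left(j,D \right)} = - \frac{3 \cdot 13}{7} = \left(- \frac{1}{7}\right) 39 = - \frac{39}{7}$)
$\frac{1}{h{\left(-40,43 \right)} E{\left(35,-48 \right)}} = \frac{1}{\left(- \frac{39}{7}\right) \frac{1}{7} \left(-48\right) 35} = \frac{1}{\left(- \frac{39}{7}\right) \left(-240\right)} = \frac{1}{\frac{9360}{7}} = \frac{7}{9360}$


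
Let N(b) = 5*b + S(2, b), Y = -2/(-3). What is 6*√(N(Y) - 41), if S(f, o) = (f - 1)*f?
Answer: 2*I*√321 ≈ 35.833*I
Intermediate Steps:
Y = ⅔ (Y = -2*(-⅓) = ⅔ ≈ 0.66667)
S(f, o) = f*(-1 + f) (S(f, o) = (-1 + f)*f = f*(-1 + f))
N(b) = 2 + 5*b (N(b) = 5*b + 2*(-1 + 2) = 5*b + 2*1 = 5*b + 2 = 2 + 5*b)
6*√(N(Y) - 41) = 6*√((2 + 5*(⅔)) - 41) = 6*√((2 + 10/3) - 41) = 6*√(16/3 - 41) = 6*√(-107/3) = 6*(I*√321/3) = 2*I*√321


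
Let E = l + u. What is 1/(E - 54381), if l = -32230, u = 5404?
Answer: -1/81207 ≈ -1.2314e-5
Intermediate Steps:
E = -26826 (E = -32230 + 5404 = -26826)
1/(E - 54381) = 1/(-26826 - 54381) = 1/(-81207) = -1/81207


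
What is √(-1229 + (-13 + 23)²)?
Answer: I*√1129 ≈ 33.601*I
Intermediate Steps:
√(-1229 + (-13 + 23)²) = √(-1229 + 10²) = √(-1229 + 100) = √(-1129) = I*√1129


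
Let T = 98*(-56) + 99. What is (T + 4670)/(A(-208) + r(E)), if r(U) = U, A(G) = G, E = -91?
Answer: 719/299 ≈ 2.4047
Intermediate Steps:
T = -5389 (T = -5488 + 99 = -5389)
(T + 4670)/(A(-208) + r(E)) = (-5389 + 4670)/(-208 - 91) = -719/(-299) = -719*(-1/299) = 719/299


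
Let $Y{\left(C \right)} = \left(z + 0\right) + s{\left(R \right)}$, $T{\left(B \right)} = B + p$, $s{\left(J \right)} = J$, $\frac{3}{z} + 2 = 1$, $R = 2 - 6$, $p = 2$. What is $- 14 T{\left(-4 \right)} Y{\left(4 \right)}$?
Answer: $-196$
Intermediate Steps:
$R = -4$ ($R = 2 - 6 = -4$)
$z = -3$ ($z = \frac{3}{-2 + 1} = \frac{3}{-1} = 3 \left(-1\right) = -3$)
$T{\left(B \right)} = 2 + B$ ($T{\left(B \right)} = B + 2 = 2 + B$)
$Y{\left(C \right)} = -7$ ($Y{\left(C \right)} = \left(-3 + 0\right) - 4 = -3 - 4 = -7$)
$- 14 T{\left(-4 \right)} Y{\left(4 \right)} = - 14 \left(2 - 4\right) \left(-7\right) = \left(-14\right) \left(-2\right) \left(-7\right) = 28 \left(-7\right) = -196$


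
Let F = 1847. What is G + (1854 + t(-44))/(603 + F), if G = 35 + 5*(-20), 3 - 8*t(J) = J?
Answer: -1259121/19600 ≈ -64.241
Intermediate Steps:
t(J) = 3/8 - J/8
G = -65 (G = 35 - 100 = -65)
G + (1854 + t(-44))/(603 + F) = -65 + (1854 + (3/8 - ⅛*(-44)))/(603 + 1847) = -65 + (1854 + (3/8 + 11/2))/2450 = -65 + (1854 + 47/8)*(1/2450) = -65 + (14879/8)*(1/2450) = -65 + 14879/19600 = -1259121/19600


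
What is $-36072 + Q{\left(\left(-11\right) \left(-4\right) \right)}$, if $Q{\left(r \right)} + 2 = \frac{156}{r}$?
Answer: $- \frac{396775}{11} \approx -36070.0$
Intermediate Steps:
$Q{\left(r \right)} = -2 + \frac{156}{r}$
$-36072 + Q{\left(\left(-11\right) \left(-4\right) \right)} = -36072 - \left(2 - \frac{156}{\left(-11\right) \left(-4\right)}\right) = -36072 - \left(2 - \frac{156}{44}\right) = -36072 + \left(-2 + 156 \cdot \frac{1}{44}\right) = -36072 + \left(-2 + \frac{39}{11}\right) = -36072 + \frac{17}{11} = - \frac{396775}{11}$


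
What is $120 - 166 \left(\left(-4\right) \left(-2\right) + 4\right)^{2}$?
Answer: $-23784$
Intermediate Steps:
$120 - 166 \left(\left(-4\right) \left(-2\right) + 4\right)^{2} = 120 - 166 \left(8 + 4\right)^{2} = 120 - 166 \cdot 12^{2} = 120 - 23904 = -23784$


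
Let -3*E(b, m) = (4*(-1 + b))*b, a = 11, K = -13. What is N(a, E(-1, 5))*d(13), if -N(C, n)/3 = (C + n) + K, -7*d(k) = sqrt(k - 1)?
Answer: -4*sqrt(3) ≈ -6.9282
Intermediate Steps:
d(k) = -sqrt(-1 + k)/7 (d(k) = -sqrt(k - 1)/7 = -sqrt(-1 + k)/7)
E(b, m) = -b*(-4 + 4*b)/3 (E(b, m) = -4*(-1 + b)*b/3 = -(-4 + 4*b)*b/3 = -b*(-4 + 4*b)/3)
N(C, n) = 39 - 3*C - 3*n (N(C, n) = -3*((C + n) - 13) = -3*(-13 + C + n) = 39 - 3*C - 3*n)
N(a, E(-1, 5))*d(13) = (39 - 3*11 - 4*(-1)*(1 - 1*(-1)))*(-sqrt(-1 + 13)/7) = (39 - 33 - 4*(-1)*(1 + 1))*(-2*sqrt(3)/7) = (39 - 33 - 4*(-1)*2)*(-2*sqrt(3)/7) = (39 - 33 - 3*(-8/3))*(-2*sqrt(3)/7) = (39 - 33 + 8)*(-2*sqrt(3)/7) = 14*(-2*sqrt(3)/7) = -4*sqrt(3)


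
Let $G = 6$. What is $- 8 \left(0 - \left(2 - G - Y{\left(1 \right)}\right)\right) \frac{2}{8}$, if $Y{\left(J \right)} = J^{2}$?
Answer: $-10$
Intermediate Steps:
$- 8 \left(0 - \left(2 - G - Y{\left(1 \right)}\right)\right) \frac{2}{8} = - 8 \left(0 + \left(\left(1^{2} + 6\right) - 2\right)\right) \frac{2}{8} = - 8 \left(0 + \left(\left(1 + 6\right) - 2\right)\right) 2 \cdot \frac{1}{8} = - 8 \left(0 + \left(7 - 2\right)\right) \frac{1}{4} = - 8 \left(0 + 5\right) \frac{1}{4} = \left(-8\right) 5 \cdot \frac{1}{4} = \left(-40\right) \frac{1}{4} = -10$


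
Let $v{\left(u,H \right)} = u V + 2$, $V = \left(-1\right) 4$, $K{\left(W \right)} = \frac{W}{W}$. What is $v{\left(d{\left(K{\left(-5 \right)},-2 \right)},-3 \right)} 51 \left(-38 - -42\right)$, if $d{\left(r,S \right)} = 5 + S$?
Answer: $-2040$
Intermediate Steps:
$K{\left(W \right)} = 1$
$V = -4$
$v{\left(u,H \right)} = 2 - 4 u$ ($v{\left(u,H \right)} = u \left(-4\right) + 2 = - 4 u + 2 = 2 - 4 u$)
$v{\left(d{\left(K{\left(-5 \right)},-2 \right)},-3 \right)} 51 \left(-38 - -42\right) = \left(2 - 4 \left(5 - 2\right)\right) 51 \left(-38 - -42\right) = \left(2 - 12\right) 51 \left(-38 + 42\right) = \left(2 - 12\right) 51 \cdot 4 = \left(-10\right) 51 \cdot 4 = \left(-510\right) 4 = -2040$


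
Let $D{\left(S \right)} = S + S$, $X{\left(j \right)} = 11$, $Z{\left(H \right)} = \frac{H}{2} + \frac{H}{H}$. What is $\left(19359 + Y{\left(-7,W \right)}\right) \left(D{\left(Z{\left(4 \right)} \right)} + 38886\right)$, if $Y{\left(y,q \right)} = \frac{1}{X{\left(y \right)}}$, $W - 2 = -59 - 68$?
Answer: $\frac{8282051400}{11} \approx 7.5291 \cdot 10^{8}$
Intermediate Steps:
$Z{\left(H \right)} = 1 + \frac{H}{2}$ ($Z{\left(H \right)} = H \frac{1}{2} + 1 = \frac{H}{2} + 1 = 1 + \frac{H}{2}$)
$D{\left(S \right)} = 2 S$
$W = -125$ ($W = 2 - 127 = -125$)
$Y{\left(y,q \right)} = \frac{1}{11}$
$\left(19359 + Y{\left(-7,W \right)}\right) \left(D{\left(Z{\left(4 \right)} \right)} + 38886\right) = \left(19359 + \frac{1}{11}\right) \left(2 \left(1 + \frac{1}{2} \cdot 4\right) + 38886\right) = \frac{212950 \left(2 \left(1 + 2\right) + 38886\right)}{11} = \frac{212950 \left(2 \cdot 3 + 38886\right)}{11} = \frac{212950 \left(6 + 38886\right)}{11} = \frac{212950}{11} \cdot 38892 = \frac{8282051400}{11}$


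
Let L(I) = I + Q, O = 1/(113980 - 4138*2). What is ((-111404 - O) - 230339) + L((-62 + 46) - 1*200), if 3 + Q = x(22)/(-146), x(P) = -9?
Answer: -36146744733/105704 ≈ -3.4196e+5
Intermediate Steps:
Q = -429/146 (Q = -3 - 9/(-146) = -3 - 9*(-1/146) = -3 + 9/146 = -429/146 ≈ -2.9384)
O = 1/105704 (O = 1/(113980 - 8276) = 1/105704 ≈ 9.4604e-6)
L(I) = -429/146 + I (L(I) = I - 429/146 = -429/146 + I)
((-111404 - O) - 230339) + L((-62 + 46) - 1*200) = ((-111404 - 1*1/105704) - 230339) + (-429/146 + ((-62 + 46) - 1*200)) = ((-111404 - 1/105704) - 230339) + (-429/146 + (-16 - 200)) = (-11775848417/105704 - 230339) + (-429/146 - 216) = -36123602073/105704 - 31965/146 = -36146744733/105704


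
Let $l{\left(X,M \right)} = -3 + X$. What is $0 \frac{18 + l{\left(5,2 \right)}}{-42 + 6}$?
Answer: $0$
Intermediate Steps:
$0 \frac{18 + l{\left(5,2 \right)}}{-42 + 6} = 0 \frac{18 + \left(-3 + 5\right)}{-42 + 6} = 0 \frac{18 + 2}{-36} = 0 \cdot 20 \left(- \frac{1}{36}\right) = 0 \left(- \frac{5}{9}\right) = 0$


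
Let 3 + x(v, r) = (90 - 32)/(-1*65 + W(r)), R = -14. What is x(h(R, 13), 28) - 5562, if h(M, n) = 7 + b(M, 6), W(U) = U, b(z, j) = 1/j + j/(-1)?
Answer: -205963/37 ≈ -5566.6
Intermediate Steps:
b(z, j) = 1/j - j (b(z, j) = 1/j + j*(-1) = 1/j - j)
h(M, n) = 7/6 (h(M, n) = 7 + (1/6 - 1*6) = 7 + (⅙ - 6) = 7 - 35/6 = 7/6)
x(v, r) = -3 + 58/(-65 + r) (x(v, r) = -3 + (90 - 32)/(-1*65 + r) = -3 + 58/(-65 + r))
x(h(R, 13), 28) - 5562 = (253 - 3*28)/(-65 + 28) - 5562 = (253 - 84)/(-37) - 5562 = -1/37*169 - 5562 = -169/37 - 5562 = -205963/37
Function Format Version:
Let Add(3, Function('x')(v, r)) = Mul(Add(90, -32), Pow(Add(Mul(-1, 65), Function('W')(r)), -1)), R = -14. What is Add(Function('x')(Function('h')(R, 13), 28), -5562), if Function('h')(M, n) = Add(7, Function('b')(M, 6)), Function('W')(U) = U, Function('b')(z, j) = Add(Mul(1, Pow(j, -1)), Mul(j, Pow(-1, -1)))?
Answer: Rational(-205963, 37) ≈ -5566.6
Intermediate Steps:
Function('b')(z, j) = Add(Pow(j, -1), Mul(-1, j)) (Function('b')(z, j) = Add(Pow(j, -1), Mul(j, -1)) = Add(Pow(j, -1), Mul(-1, j)))
Function('h')(M, n) = Rational(7, 6) (Function('h')(M, n) = Add(7, Add(Pow(6, -1), Mul(-1, 6))) = Add(7, Add(Rational(1, 6), -6)) = Add(7, Rational(-35, 6)) = Rational(7, 6))
Function('x')(v, r) = Add(-3, Mul(58, Pow(Add(-65, r), -1))) (Function('x')(v, r) = Add(-3, Mul(Add(90, -32), Pow(Add(Mul(-1, 65), r), -1))) = Add(-3, Mul(58, Pow(Add(-65, r), -1))))
Add(Function('x')(Function('h')(R, 13), 28), -5562) = Add(Mul(Pow(Add(-65, 28), -1), Add(253, Mul(-3, 28))), -5562) = Add(Mul(Pow(-37, -1), Add(253, -84)), -5562) = Add(Mul(Rational(-1, 37), 169), -5562) = Add(Rational(-169, 37), -5562) = Rational(-205963, 37)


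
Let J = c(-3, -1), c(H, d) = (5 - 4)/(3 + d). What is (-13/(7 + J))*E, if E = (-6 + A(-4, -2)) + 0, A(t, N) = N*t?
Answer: -52/15 ≈ -3.4667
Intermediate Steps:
c(H, d) = 1/(3 + d)
J = 1/2 (J = 1/(3 - 1) = 1/2 ≈ 0.50000)
E = 2 (E = (-6 - 2*(-4)) + 0 = (-6 + 8) + 0 = 2 + 0 = 2)
(-13/(7 + J))*E = -13/(7 + 1/2)*2 = -13/15/2*2 = -13*2/15*2 = -26/15*2 = -52/15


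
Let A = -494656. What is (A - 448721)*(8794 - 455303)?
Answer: 421226320893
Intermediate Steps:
(A - 448721)*(8794 - 455303) = (-494656 - 448721)*(8794 - 455303) = -943377*(-446509) = 421226320893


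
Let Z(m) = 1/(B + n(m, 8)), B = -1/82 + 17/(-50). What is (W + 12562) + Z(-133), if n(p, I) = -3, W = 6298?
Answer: 64801935/3436 ≈ 18860.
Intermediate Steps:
B = -361/1025 (B = -1*1/82 + 17*(-1/50) = -1/82 - 17/50 = -361/1025 ≈ -0.35220)
Z(m) = -1025/3436 (Z(m) = 1/(-361/1025 - 3) = 1/(-3436/1025) = -1025/3436)
(W + 12562) + Z(-133) = (6298 + 12562) - 1025/3436 = 18860 - 1025/3436 = 64801935/3436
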